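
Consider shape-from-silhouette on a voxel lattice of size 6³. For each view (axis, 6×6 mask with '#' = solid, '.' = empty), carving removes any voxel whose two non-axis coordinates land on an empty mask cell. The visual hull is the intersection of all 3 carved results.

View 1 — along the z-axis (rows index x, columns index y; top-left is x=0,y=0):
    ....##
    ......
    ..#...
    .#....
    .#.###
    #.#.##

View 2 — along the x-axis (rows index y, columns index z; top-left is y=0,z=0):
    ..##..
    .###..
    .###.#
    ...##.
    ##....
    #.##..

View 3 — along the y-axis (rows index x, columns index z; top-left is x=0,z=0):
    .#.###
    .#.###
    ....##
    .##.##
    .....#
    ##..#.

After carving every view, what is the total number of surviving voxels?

voxel count = 9

full grid |V| = 216
carve view 1 (along z, XY-mask fill 12/36): 72 voxels remain
carve view 2 (along x, YZ-mask fill 16/36): 33 voxels remain
carve view 3 (along y, XZ-mask fill 18/36): 9 voxels remain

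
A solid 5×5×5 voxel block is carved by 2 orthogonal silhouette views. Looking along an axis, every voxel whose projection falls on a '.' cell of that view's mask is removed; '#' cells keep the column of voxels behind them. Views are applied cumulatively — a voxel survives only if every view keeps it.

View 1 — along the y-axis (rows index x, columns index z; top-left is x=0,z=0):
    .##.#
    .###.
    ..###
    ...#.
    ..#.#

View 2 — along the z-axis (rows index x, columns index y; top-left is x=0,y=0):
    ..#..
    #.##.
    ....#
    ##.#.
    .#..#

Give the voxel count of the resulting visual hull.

start: 5×5×5 = 125 voxels
V1 y: intersect with XZ mask (12 set) -- 60 left
V2 z: intersect with XY mask (10 set) -- 22 left

voxel count = 22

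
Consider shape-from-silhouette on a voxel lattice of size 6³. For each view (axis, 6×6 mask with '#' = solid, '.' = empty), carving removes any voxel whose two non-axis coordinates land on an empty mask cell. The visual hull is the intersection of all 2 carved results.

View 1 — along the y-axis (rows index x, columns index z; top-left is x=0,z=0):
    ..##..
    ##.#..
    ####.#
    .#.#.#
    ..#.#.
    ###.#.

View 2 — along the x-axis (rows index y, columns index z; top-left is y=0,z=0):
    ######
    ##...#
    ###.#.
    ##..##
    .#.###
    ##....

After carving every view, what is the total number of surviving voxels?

|visual hull| = 71

initial block: 6^3 = 216
after view 1 [y-axis, 19 of 36 cells solid] → remaining = 114
after view 2 [x-axis, 23 of 36 cells solid] → remaining = 71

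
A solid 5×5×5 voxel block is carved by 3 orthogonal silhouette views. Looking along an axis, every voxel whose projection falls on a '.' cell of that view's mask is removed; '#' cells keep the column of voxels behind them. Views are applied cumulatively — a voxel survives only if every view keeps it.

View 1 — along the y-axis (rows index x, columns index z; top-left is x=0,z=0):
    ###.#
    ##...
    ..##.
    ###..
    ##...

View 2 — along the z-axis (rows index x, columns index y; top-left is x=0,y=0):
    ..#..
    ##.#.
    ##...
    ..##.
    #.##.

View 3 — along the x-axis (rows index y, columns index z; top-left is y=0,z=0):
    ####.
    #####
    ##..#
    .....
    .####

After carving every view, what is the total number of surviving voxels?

before carving: 125 voxels (5×5×5)
  1. axis=1 (XZ plane), |mask|=13  ⇒  voxels=65
  2. axis=2 (XY plane), |mask|=11  ⇒  voxels=26
  3. axis=0 (YZ plane), |mask|=16  ⇒  voxels=17

voxel count = 17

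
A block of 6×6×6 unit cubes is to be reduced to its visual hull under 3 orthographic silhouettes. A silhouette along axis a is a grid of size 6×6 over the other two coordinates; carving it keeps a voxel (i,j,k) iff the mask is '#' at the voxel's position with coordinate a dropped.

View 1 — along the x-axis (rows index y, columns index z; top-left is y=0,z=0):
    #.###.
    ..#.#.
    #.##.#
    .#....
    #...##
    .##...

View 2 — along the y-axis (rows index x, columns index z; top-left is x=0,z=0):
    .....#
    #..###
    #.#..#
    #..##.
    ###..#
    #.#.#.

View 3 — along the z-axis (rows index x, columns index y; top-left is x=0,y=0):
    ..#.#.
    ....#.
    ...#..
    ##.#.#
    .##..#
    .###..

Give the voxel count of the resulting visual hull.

full grid |V| = 216
carve view 1 (along x, YZ-mask fill 16/36): 96 voxels remain
carve view 2 (along y, XZ-mask fill 18/36): 50 voxels remain
carve view 3 (along z, XY-mask fill 14/36): 19 voxels remain

19 voxels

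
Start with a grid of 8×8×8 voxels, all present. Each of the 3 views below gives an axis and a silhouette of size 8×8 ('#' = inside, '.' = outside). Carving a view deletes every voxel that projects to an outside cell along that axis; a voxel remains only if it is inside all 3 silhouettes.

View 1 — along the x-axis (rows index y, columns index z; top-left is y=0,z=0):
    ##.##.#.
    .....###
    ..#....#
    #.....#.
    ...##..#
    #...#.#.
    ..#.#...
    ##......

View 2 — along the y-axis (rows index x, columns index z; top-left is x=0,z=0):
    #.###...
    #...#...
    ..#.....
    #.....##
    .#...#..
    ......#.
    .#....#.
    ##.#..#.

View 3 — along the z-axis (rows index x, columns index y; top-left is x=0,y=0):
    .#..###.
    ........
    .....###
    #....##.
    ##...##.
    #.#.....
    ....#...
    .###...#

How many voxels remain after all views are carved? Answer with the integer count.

initial block: 8^3 = 512
V1 x: intersect with YZ mask (22 set) -- 176 left
V2 y: intersect with XZ mask (19 set) -- 58 left
V3 z: intersect with XY mask (21 set) -- 19 left

voxel count = 19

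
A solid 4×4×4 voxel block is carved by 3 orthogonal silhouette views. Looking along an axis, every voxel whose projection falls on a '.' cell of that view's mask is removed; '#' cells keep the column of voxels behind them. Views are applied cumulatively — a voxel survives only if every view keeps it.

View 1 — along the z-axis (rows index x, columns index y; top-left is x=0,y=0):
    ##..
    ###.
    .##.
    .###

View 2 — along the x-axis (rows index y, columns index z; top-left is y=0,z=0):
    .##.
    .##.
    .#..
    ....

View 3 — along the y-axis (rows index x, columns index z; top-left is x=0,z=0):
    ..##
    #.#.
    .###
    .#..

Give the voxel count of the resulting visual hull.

remaining voxels: 9

before carving: 64 voxels (4×4×4)
[1] z-view keeps 10 columns → grid now 40
[2] x-view keeps 5 columns → grid now 15
[3] y-view keeps 8 columns → grid now 9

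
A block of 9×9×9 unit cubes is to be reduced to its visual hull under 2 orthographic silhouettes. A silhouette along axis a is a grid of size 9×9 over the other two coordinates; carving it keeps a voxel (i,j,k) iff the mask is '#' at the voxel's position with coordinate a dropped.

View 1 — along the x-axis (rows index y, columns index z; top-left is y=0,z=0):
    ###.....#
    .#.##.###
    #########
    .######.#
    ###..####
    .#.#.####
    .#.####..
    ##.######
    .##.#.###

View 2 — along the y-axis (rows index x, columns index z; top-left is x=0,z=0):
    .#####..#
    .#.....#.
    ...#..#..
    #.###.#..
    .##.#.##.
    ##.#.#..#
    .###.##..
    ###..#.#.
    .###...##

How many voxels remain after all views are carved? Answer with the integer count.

before carving: 729 voxels (9×9×9)
V1 x: intersect with YZ mask (58 set) -- 522 left
V2 y: intersect with XZ mask (40 set) -- 263 left

|visual hull| = 263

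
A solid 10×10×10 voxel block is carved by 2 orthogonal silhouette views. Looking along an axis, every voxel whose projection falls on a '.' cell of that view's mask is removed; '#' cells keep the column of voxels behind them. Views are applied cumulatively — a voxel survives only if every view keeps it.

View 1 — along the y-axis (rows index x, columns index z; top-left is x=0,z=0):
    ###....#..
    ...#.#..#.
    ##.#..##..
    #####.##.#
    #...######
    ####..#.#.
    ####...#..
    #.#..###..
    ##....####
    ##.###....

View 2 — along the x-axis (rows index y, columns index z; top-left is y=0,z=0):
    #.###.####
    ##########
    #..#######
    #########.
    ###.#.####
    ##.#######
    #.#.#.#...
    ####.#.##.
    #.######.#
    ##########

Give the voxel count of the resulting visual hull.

full grid |V| = 1000
V1 y: intersect with XZ mask (54 set) -- 540 left
V2 x: intersect with YZ mask (81 set) -- 445 left

remaining voxels: 445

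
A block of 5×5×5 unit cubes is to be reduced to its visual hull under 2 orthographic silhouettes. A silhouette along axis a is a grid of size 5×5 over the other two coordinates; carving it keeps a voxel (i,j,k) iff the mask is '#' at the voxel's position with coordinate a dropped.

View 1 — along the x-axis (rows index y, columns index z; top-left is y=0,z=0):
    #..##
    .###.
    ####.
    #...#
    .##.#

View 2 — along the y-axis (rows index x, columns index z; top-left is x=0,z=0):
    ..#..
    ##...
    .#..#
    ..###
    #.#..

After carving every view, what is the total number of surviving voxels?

|visual hull| = 30

initial block: 5^3 = 125
after view 1 [x-axis, 15 of 25 cells solid] → remaining = 75
after view 2 [y-axis, 10 of 25 cells solid] → remaining = 30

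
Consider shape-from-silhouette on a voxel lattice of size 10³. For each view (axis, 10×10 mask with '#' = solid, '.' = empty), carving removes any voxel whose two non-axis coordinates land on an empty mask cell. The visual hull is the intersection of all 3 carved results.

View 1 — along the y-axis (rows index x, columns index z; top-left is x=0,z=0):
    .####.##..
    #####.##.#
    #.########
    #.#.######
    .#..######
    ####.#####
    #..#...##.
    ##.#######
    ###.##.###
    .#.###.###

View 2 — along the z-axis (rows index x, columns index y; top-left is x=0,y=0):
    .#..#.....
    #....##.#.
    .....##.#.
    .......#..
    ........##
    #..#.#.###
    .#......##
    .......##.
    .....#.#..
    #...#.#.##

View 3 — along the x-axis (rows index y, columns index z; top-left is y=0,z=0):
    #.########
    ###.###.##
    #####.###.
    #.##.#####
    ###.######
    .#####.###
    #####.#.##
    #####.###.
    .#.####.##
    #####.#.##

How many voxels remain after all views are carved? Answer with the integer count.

remaining voxels: 176

full grid |V| = 1000
after view 1 [y-axis, 75 of 100 cells solid] → remaining = 750
after view 2 [z-axis, 30 of 100 cells solid] → remaining = 228
after view 3 [x-axis, 81 of 100 cells solid] → remaining = 176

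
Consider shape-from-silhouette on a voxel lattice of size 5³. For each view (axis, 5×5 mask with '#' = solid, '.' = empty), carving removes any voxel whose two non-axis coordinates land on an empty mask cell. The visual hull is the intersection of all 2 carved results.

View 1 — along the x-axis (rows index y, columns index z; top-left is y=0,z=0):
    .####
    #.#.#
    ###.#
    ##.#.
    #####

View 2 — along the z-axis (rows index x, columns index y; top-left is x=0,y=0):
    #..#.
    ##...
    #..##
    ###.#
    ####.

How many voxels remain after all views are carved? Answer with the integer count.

before carving: 125 voxels (5×5×5)
V1 x: intersect with YZ mask (19 set) -- 95 left
V2 z: intersect with XY mask (15 set) -- 56 left

remaining voxels: 56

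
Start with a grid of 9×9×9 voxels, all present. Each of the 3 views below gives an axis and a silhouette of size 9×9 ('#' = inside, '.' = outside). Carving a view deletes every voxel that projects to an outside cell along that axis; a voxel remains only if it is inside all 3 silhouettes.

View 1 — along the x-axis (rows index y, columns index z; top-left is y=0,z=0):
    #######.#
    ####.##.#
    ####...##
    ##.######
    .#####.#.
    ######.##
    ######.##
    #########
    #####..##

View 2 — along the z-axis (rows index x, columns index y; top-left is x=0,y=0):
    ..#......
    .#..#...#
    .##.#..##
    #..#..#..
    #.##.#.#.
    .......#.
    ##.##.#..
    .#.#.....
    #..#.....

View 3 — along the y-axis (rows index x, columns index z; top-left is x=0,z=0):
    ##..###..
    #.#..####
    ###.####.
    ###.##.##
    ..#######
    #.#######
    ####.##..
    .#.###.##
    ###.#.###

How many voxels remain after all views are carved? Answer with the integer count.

|visual hull| = 144

initial block: 9^3 = 729
step 1: project along x, AND mask (67/81) → |grid| = 603
step 2: project along z, AND mask (27/81) → |grid| = 201
step 3: project along y, AND mask (59/81) → |grid| = 144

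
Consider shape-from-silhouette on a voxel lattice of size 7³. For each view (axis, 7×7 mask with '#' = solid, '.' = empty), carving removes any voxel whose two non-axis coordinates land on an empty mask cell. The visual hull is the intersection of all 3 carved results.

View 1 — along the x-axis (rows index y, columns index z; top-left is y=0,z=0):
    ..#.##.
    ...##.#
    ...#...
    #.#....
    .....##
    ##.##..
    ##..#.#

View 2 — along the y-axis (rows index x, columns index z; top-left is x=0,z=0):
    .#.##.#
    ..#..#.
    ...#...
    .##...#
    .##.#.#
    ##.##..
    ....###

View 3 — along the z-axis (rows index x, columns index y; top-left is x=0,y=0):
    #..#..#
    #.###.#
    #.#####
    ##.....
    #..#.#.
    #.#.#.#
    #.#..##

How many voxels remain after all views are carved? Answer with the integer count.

start: 7×7×7 = 343 voxels
[1] x-view keeps 19 columns → grid now 133
[2] y-view keeps 21 columns → grid now 58
[3] z-view keeps 27 columns → grid now 27

|visual hull| = 27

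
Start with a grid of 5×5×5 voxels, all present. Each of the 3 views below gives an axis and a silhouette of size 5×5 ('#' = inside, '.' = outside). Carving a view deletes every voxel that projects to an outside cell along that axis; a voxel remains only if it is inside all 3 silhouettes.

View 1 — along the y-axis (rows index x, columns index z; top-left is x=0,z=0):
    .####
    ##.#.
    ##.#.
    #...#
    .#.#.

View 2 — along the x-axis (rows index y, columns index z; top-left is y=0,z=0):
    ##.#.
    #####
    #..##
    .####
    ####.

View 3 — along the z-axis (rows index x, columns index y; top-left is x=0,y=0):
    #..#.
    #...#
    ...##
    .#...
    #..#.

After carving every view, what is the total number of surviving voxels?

before carving: 125 voxels (5×5×5)
V1 y: intersect with XZ mask (14 set) -- 70 left
V2 x: intersect with YZ mask (19 set) -- 57 left
V3 z: intersect with XY mask (9 set) -- 23 left

remaining voxels: 23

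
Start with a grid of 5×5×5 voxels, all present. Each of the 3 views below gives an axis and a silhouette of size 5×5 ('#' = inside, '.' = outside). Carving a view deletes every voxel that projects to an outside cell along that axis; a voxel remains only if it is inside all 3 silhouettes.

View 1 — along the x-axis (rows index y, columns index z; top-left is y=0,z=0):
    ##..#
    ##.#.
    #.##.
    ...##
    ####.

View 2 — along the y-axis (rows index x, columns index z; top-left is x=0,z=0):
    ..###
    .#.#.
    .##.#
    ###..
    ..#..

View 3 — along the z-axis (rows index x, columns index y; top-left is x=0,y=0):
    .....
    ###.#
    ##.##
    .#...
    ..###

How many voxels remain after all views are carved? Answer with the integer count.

16 voxels

initial block: 5^3 = 125
carve view 1 (along x, YZ-mask fill 15/25): 75 voxels remain
carve view 2 (along y, XZ-mask fill 12/25): 33 voxels remain
carve view 3 (along z, XY-mask fill 12/25): 16 voxels remain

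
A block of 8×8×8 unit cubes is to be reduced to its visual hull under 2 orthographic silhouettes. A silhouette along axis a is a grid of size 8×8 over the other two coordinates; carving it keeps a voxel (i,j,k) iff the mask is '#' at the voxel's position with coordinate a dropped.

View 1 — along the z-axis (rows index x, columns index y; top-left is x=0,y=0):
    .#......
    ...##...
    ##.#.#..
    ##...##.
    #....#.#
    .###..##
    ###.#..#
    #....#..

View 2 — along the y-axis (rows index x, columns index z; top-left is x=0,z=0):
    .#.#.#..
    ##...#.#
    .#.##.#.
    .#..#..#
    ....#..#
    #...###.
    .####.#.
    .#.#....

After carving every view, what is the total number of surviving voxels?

remaining voxels: 94

start: 8×8×8 = 512 voxels
step 1: project along z, AND mask (26/64) → |grid| = 208
step 2: project along y, AND mask (27/64) → |grid| = 94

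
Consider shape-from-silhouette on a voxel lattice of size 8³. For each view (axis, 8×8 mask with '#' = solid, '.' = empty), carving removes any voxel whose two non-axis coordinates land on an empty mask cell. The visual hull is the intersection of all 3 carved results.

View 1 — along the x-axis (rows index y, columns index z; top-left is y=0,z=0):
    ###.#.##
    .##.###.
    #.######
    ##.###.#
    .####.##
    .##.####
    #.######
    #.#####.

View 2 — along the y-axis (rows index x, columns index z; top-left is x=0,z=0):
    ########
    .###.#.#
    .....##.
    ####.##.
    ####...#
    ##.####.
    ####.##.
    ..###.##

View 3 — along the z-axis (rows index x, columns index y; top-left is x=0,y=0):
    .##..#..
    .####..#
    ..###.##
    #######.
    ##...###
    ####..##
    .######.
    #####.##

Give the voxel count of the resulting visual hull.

start: 8×8×8 = 512 voxels
  1. axis=0 (YZ plane), |mask|=49  ⇒  voxels=392
  2. axis=1 (XZ plane), |mask|=43  ⇒  voxels=258
  3. axis=2 (XY plane), |mask|=44  ⇒  voxels=173

|visual hull| = 173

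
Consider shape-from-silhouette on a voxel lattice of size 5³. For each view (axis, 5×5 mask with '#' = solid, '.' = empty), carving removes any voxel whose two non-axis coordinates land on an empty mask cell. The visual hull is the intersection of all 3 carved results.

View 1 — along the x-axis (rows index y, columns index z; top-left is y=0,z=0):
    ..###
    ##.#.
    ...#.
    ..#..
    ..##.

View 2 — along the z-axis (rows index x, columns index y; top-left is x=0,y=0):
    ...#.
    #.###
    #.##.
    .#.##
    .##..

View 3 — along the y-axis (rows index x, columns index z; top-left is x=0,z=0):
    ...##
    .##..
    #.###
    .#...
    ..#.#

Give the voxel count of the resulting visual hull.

9 voxels

full grid |V| = 125
carve view 1 (along x, YZ-mask fill 10/25): 50 voxels remain
carve view 2 (along z, XY-mask fill 13/25): 23 voxels remain
carve view 3 (along y, XZ-mask fill 11/25): 9 voxels remain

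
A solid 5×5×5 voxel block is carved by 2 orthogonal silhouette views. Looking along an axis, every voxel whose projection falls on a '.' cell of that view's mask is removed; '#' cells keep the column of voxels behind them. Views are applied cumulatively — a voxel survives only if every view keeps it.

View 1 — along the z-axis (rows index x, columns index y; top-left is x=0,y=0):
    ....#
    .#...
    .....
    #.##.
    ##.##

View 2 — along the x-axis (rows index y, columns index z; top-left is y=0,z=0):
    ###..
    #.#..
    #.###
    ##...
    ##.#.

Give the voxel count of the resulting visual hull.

|visual hull| = 24

before carving: 125 voxels (5×5×5)
  1. axis=2 (XY plane), |mask|=9  ⇒  voxels=45
  2. axis=0 (YZ plane), |mask|=14  ⇒  voxels=24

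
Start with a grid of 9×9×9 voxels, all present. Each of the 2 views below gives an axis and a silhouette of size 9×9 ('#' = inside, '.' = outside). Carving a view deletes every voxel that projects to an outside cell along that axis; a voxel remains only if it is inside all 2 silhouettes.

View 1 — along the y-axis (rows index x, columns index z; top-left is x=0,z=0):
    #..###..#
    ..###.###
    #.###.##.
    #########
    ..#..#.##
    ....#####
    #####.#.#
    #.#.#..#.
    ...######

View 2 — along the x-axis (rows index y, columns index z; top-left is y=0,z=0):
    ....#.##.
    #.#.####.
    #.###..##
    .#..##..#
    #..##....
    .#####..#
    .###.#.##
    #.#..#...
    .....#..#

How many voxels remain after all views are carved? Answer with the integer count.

voxel count = 233

before carving: 729 voxels (9×9×9)
carve view 1 (along y, XZ-mask fill 52/81): 468 voxels remain
carve view 2 (along x, YZ-mask fill 39/81): 233 voxels remain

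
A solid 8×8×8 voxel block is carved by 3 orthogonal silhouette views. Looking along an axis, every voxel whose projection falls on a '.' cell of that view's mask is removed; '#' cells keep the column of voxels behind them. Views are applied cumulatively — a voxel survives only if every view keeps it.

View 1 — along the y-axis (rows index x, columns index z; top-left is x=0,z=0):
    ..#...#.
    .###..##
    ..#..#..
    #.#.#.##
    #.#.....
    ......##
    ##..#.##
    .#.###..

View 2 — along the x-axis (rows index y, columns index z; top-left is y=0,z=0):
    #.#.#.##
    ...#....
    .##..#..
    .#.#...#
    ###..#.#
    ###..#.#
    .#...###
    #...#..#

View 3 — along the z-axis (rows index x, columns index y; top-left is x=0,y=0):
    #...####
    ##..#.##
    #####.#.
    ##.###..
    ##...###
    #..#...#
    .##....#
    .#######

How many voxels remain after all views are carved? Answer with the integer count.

|visual hull| = 59

start: 8×8×8 = 512 voxels
V1 y: intersect with XZ mask (27 set) -- 216 left
V2 x: intersect with YZ mask (29 set) -- 99 left
V3 z: intersect with XY mask (39 set) -- 59 left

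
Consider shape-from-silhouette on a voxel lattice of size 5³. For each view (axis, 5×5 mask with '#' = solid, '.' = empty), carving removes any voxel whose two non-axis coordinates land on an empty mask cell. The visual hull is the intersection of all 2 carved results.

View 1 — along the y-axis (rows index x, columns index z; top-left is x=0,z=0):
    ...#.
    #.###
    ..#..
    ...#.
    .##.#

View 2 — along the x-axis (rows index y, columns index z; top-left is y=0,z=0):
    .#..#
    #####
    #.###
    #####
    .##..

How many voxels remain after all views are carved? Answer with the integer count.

|visual hull| = 36

full grid |V| = 125
step 1: project along y, AND mask (10/25) → |grid| = 50
step 2: project along x, AND mask (18/25) → |grid| = 36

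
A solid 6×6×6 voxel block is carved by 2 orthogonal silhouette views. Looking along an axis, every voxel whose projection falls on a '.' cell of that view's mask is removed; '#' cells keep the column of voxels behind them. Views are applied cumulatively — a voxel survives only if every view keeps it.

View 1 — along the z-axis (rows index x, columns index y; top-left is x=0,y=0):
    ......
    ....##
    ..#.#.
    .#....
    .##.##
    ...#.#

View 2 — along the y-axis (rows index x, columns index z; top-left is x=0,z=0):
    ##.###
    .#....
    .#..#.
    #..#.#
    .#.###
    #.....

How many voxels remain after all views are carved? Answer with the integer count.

|visual hull| = 27

before carving: 216 voxels (6×6×6)
  1. axis=2 (XY plane), |mask|=11  ⇒  voxels=66
  2. axis=1 (XZ plane), |mask|=16  ⇒  voxels=27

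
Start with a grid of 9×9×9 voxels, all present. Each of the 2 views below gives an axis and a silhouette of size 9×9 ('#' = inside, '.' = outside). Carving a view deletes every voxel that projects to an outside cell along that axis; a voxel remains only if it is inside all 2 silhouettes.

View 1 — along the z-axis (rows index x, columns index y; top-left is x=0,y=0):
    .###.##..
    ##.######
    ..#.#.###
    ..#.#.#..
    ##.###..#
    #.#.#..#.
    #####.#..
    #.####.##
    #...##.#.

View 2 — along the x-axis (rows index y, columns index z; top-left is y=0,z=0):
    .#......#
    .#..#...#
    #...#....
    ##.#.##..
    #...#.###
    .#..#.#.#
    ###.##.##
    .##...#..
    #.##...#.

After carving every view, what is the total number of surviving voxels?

before carving: 729 voxels (9×9×9)
after view 1 [z-axis, 48 of 81 cells solid] → remaining = 432
after view 2 [x-axis, 35 of 81 cells solid] → remaining = 187

|visual hull| = 187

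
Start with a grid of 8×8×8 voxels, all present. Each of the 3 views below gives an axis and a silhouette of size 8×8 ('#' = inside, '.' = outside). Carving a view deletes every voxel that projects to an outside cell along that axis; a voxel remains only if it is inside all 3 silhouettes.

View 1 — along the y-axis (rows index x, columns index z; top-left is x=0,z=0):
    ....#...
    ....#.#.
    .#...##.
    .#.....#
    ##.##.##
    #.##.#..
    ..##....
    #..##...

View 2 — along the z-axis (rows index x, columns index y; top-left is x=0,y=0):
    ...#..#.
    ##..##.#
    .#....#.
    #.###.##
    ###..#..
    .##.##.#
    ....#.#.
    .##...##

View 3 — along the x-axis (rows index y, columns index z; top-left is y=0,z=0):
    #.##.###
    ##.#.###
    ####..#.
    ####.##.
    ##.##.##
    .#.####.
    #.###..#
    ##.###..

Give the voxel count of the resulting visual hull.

61 voxels

start: 8×8×8 = 512 voxels
step 1: project along y, AND mask (23/64) → |grid| = 184
step 2: project along z, AND mask (30/64) → |grid| = 90
step 3: project along x, AND mask (44/64) → |grid| = 61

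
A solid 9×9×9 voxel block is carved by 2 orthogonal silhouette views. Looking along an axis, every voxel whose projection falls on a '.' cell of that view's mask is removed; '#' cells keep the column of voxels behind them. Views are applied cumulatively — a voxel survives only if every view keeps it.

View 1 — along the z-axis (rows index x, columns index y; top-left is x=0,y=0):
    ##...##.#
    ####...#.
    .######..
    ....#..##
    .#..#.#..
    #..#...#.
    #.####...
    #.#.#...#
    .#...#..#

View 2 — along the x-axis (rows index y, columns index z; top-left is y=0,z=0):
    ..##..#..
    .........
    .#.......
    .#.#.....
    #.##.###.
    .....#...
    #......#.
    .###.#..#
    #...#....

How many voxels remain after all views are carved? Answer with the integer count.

voxel count = 90

full grid |V| = 729
step 1: project along z, AND mask (37/81) → |grid| = 333
step 2: project along x, AND mask (22/81) → |grid| = 90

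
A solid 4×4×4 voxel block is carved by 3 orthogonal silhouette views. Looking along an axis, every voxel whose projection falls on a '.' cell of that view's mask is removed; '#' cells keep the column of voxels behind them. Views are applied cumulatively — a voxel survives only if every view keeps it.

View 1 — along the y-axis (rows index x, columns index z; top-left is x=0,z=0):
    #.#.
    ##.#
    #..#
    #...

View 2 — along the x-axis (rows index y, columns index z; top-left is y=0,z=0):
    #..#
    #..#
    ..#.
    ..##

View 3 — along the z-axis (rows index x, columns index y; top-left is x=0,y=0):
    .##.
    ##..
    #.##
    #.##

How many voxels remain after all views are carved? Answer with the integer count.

10 voxels

initial block: 4^3 = 64
after view 1 [y-axis, 8 of 16 cells solid] → remaining = 32
after view 2 [x-axis, 7 of 16 cells solid] → remaining = 16
after view 3 [z-axis, 10 of 16 cells solid] → remaining = 10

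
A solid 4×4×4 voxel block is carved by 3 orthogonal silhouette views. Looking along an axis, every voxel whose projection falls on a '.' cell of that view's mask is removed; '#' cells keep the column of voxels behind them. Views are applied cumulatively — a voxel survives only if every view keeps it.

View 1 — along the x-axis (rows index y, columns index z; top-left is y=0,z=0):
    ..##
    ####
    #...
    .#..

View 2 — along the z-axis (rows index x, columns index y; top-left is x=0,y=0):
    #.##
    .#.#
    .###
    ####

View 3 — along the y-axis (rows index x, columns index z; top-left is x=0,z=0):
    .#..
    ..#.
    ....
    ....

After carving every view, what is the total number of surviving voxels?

2 voxels

full grid |V| = 64
after view 1 [x-axis, 8 of 16 cells solid] → remaining = 32
after view 2 [z-axis, 12 of 16 cells solid] → remaining = 23
after view 3 [y-axis, 2 of 16 cells solid] → remaining = 2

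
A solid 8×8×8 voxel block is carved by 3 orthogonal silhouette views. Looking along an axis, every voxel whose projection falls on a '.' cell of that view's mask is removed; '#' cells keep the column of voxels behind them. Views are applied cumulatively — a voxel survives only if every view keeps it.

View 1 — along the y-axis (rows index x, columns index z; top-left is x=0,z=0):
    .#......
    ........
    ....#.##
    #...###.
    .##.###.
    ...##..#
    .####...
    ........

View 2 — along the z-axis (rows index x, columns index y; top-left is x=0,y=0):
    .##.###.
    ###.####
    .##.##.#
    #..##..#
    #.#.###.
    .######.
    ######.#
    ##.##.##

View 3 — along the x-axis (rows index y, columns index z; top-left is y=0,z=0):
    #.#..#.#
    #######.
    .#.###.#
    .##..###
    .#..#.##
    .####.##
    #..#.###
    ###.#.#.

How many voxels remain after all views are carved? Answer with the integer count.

start: 8×8×8 = 512 voxels
step 1: project along y, AND mask (20/64) → |grid| = 160
step 2: project along z, AND mask (45/64) → |grid| = 107
step 3: project along x, AND mask (41/64) → |grid| = 71

|visual hull| = 71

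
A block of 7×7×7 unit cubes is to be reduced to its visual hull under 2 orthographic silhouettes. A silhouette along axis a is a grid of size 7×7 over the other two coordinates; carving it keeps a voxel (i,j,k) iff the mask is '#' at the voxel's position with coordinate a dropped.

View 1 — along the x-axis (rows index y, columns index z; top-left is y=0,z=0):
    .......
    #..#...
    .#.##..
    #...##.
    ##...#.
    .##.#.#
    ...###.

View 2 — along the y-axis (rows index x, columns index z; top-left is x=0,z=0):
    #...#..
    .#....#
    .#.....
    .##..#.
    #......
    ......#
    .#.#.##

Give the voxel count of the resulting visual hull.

voxel count = 35

full grid |V| = 343
carve view 1 (along x, YZ-mask fill 18/49): 126 voxels remain
carve view 2 (along y, XZ-mask fill 14/49): 35 voxels remain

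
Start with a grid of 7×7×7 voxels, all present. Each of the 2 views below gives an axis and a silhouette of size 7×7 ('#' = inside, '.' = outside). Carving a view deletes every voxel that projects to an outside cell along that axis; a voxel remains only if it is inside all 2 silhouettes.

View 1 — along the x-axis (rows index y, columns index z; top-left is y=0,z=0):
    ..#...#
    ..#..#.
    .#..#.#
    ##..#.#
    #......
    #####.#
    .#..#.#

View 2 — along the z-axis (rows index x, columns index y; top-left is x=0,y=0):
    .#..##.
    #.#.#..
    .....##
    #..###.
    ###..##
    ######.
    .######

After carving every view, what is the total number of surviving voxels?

90 voxels

full grid |V| = 343
step 1: project along x, AND mask (21/49) → |grid| = 147
step 2: project along z, AND mask (29/49) → |grid| = 90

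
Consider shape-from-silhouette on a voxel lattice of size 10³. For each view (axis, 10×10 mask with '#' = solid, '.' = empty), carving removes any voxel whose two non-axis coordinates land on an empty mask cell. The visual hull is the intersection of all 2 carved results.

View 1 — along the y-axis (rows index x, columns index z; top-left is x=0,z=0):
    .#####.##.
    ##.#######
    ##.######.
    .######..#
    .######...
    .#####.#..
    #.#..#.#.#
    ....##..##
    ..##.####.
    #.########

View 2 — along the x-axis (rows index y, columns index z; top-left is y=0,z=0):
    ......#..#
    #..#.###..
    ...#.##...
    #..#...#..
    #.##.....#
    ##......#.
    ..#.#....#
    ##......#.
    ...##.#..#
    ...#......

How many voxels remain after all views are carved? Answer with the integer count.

remaining voxels: 200

start: 10×10×10 = 1000 voxels
carve view 1 (along y, XZ-mask fill 67/100): 670 voxels remain
carve view 2 (along x, YZ-mask fill 31/100): 200 voxels remain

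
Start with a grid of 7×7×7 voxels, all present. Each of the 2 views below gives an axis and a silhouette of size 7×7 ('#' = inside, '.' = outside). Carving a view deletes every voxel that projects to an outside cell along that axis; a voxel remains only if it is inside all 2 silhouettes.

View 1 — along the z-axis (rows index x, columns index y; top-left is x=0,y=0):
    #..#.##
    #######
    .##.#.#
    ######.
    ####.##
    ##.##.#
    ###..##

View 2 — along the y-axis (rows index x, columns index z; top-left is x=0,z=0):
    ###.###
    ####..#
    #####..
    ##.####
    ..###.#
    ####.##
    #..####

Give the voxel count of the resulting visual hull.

|visual hull| = 194

full grid |V| = 343
[1] z-view keeps 37 columns → grid now 259
[2] y-view keeps 37 columns → grid now 194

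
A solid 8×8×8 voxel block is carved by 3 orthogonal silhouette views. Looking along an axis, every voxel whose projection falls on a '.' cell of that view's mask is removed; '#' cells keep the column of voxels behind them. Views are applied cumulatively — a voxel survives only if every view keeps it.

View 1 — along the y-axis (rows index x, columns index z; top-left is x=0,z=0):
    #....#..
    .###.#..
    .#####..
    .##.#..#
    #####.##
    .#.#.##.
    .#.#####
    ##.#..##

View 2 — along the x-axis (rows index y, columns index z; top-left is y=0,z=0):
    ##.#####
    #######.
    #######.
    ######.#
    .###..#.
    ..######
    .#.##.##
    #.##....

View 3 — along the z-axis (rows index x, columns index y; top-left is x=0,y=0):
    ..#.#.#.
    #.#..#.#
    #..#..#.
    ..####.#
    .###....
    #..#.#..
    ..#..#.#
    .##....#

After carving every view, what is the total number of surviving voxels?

voxel count = 88

initial block: 8^3 = 512
V1 y: intersect with XZ mask (37 set) -- 296 left
V2 x: intersect with YZ mask (46 set) -- 218 left
V3 z: intersect with XY mask (27 set) -- 88 left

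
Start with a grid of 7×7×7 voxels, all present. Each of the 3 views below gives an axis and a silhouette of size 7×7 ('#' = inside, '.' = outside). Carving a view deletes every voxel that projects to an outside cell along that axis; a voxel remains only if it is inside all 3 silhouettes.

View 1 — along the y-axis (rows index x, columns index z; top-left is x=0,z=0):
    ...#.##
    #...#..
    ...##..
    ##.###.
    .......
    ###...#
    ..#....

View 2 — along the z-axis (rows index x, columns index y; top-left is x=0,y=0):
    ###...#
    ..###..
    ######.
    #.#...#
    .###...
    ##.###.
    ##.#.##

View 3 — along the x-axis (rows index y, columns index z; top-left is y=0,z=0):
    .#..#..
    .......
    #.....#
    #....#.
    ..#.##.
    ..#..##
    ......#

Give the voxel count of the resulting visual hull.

|visual hull| = 16

full grid |V| = 343
carve view 1 (along y, XZ-mask fill 17/49): 119 voxels remain
carve view 2 (along z, XY-mask fill 29/49): 70 voxels remain
carve view 3 (along x, YZ-mask fill 13/49): 16 voxels remain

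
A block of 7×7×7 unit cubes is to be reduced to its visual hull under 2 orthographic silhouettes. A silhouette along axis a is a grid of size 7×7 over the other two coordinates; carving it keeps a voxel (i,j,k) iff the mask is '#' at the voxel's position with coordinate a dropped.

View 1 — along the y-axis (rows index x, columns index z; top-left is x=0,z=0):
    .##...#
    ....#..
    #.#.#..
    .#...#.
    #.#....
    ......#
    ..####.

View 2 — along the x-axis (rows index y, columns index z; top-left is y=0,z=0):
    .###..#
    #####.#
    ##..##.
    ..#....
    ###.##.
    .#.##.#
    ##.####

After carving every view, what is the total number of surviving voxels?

69 voxels

before carving: 343 voxels (7×7×7)
  1. axis=1 (XZ plane), |mask|=16  ⇒  voxels=112
  2. axis=0 (YZ plane), |mask|=30  ⇒  voxels=69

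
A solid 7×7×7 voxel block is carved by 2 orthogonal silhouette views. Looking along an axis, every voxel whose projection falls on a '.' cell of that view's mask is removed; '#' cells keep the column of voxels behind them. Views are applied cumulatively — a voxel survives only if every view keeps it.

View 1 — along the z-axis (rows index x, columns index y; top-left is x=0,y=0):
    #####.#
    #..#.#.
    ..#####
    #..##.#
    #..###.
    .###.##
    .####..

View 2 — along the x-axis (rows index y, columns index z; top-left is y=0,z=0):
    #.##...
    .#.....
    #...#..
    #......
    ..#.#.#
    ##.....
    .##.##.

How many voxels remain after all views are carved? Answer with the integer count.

voxel count = 69

initial block: 7^3 = 343
carve view 1 (along z, XY-mask fill 31/49): 217 voxels remain
carve view 2 (along x, YZ-mask fill 16/49): 69 voxels remain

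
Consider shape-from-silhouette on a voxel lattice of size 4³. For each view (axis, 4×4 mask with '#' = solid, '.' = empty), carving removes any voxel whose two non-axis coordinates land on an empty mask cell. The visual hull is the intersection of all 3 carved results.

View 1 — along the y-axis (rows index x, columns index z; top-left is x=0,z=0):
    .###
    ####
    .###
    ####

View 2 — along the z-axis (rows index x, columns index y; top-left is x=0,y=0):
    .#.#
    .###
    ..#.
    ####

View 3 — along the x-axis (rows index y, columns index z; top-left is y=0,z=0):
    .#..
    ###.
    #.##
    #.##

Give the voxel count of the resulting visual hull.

full grid |V| = 64
[1] y-view keeps 14 columns → grid now 56
[2] z-view keeps 10 columns → grid now 37
[3] x-view keeps 10 columns → grid now 25

25 voxels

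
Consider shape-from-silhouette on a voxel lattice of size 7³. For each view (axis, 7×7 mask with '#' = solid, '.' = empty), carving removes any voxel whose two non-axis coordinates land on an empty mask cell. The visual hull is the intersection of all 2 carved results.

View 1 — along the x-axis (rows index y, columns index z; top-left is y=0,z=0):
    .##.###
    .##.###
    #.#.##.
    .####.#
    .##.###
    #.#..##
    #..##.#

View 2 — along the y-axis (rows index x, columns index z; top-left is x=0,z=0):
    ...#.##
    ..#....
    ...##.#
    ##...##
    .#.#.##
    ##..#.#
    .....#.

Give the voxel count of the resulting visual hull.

92 voxels

before carving: 343 voxels (7×7×7)
carve view 1 (along x, YZ-mask fill 32/49): 224 voxels remain
carve view 2 (along y, XZ-mask fill 20/49): 92 voxels remain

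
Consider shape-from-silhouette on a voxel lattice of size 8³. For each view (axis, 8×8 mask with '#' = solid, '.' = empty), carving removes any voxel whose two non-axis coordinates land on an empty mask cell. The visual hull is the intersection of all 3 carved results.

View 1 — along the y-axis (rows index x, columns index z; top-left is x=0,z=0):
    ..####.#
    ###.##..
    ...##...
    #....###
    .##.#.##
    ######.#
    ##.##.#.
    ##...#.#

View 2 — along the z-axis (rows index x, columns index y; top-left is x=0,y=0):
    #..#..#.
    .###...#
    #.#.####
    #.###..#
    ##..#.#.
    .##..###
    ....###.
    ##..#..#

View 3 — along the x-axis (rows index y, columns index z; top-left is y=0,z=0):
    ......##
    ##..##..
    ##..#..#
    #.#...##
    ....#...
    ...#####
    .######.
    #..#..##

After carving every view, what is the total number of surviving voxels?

77 voxels

full grid |V| = 512
after view 1 [y-axis, 37 of 64 cells solid] → remaining = 296
after view 2 [z-axis, 34 of 64 cells solid] → remaining = 153
after view 3 [x-axis, 30 of 64 cells solid] → remaining = 77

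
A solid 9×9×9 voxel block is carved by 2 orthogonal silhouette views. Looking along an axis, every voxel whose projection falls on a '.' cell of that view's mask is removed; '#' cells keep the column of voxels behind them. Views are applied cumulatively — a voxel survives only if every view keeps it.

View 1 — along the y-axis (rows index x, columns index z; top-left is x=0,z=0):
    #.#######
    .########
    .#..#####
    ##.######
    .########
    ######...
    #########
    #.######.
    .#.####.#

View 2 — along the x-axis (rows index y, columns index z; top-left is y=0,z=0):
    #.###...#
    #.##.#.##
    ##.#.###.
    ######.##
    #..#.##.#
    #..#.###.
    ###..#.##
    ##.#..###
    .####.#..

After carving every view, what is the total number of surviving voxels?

start: 9×9×9 = 729 voxels
carve view 1 (along y, XZ-mask fill 66/81): 594 voxels remain
carve view 2 (along x, YZ-mask fill 52/81): 374 voxels remain

374 voxels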